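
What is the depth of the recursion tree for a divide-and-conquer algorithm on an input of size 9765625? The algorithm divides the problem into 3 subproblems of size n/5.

For divide and conquer with division factor 5:

Problem sizes at each level:
Level 0: 9765625
Level 1: 1953125
Level 2: 390625
Level 3: 78125
Level 4: 15625
Level 5: 3125
Level 6: 625
Level 7: 125
Level 8: 25
Level 9: 5
Level 10: 1

The root is level 0 and the size-1 base case is level 10 (the tree spans levels 0 through 10, i.e. 11 levels counting the root), so the depth is the number of divisions: log_5(9765625) = 10

The recursion tree depth is log_5(9765625) = 10. At each level, the problem size is divided by 5, so it takes 10 divisions to reduce to a base case of size 1. The algorithm makes 3 recursive calls at each level.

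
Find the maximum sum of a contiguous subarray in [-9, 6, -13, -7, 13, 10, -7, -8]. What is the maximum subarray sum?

Using Kadane's algorithm on [-9, 6, -13, -7, 13, 10, -7, -8]:

Scanning through the array:
Position 1 (value 6): max_ending_here = 6, max_so_far = 6
Position 2 (value -13): max_ending_here = -7, max_so_far = 6
Position 3 (value -7): max_ending_here = -7, max_so_far = 6
Position 4 (value 13): max_ending_here = 13, max_so_far = 13
Position 5 (value 10): max_ending_here = 23, max_so_far = 23
Position 6 (value -7): max_ending_here = 16, max_so_far = 23
Position 7 (value -8): max_ending_here = 8, max_so_far = 23

Maximum subarray: [13, 10]
Maximum sum: 23

The maximum subarray is [13, 10] with sum 23. This subarray runs from index 4 to index 5.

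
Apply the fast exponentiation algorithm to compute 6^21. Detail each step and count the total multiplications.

Computing 6^21 by squaring (build up from 6^1; each line after the first costs one multiplication):

6^1 = 6
6^2 = (6^1)^2 = 6^2 = 36
6^4 = (6^2)^2 = 36^2 = 1296
6^5 = 6 * 6^4 = 6 * 1296 = 7776
6^10 = (6^5)^2 = 7776^2 = 60466176
6^20 = (6^10)^2 = 60466176^2 = 3656158440062976
6^21 = 6 * 6^20 = 6 * 3656158440062976 = 21936950640377856

Result: 21936950640377856
Multiplications needed: 6 (6 lines after 6^1)

6^21 = 21936950640377856. Using exponentiation by squaring, this requires 6 multiplications. The key idea: if the exponent is even, square the half-power; if odd, multiply by the base once.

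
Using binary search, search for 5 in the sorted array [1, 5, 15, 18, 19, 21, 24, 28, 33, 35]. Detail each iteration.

Binary search for 5 in [1, 5, 15, 18, 19, 21, 24, 28, 33, 35]:

lo=0, hi=9, mid=4, arr[mid]=19 -> 19 > 5, search left half
lo=0, hi=3, mid=1, arr[mid]=5 -> Found target at index 1!

Binary search finds 5 at index 1 after 2 comparisons. The search repeatedly halves the search space by comparing with the middle element.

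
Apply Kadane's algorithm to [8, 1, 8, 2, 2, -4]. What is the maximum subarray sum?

Using Kadane's algorithm on [8, 1, 8, 2, 2, -4]:

Scanning through the array:
Position 1 (value 1): max_ending_here = 9, max_so_far = 9
Position 2 (value 8): max_ending_here = 17, max_so_far = 17
Position 3 (value 2): max_ending_here = 19, max_so_far = 19
Position 4 (value 2): max_ending_here = 21, max_so_far = 21
Position 5 (value -4): max_ending_here = 17, max_so_far = 21

Maximum subarray: [8, 1, 8, 2, 2]
Maximum sum: 21

The maximum subarray is [8, 1, 8, 2, 2] with sum 21. This subarray runs from index 0 to index 4.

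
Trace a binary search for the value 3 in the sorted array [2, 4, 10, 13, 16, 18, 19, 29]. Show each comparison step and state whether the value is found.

Binary search for 3 in [2, 4, 10, 13, 16, 18, 19, 29]:

lo=0, hi=7, mid=3, arr[mid]=13 -> 13 > 3, search left half
lo=0, hi=2, mid=1, arr[mid]=4 -> 4 > 3, search left half
lo=0, hi=0, mid=0, arr[mid]=2 -> 2 < 3, search right half
lo=1 > hi=0, target 3 not found

Binary search determines that 3 is not in the array after 3 comparisons. The search space was exhausted without finding the target.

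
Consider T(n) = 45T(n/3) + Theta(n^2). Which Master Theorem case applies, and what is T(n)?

Master Theorem for T(n) = 45T(n/3) + O(n^2):

a = 45, b = 3, c = 2
log_b(a) = log_3(45) = 3.4650

Case 1: c = 2 < log_3(45) = 3.4650
T(n) = O(n^(log_3 45))

For T(n) = 45T(n/3) + O(n^2): log_3(45) = 3.4650. This is Case 1 of the Master Theorem (c < log_b(a), work dominated by leaves), giving O(n^(log_3 45)).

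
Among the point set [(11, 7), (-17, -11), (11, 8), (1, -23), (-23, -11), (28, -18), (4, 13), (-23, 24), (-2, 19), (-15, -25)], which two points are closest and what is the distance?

Computing all pairwise distances among 10 points:

d((11, 7), (-17, -11)) = 33.2866
d((11, 7), (11, 8)) = 1.0 <-- minimum
d((11, 7), (1, -23)) = 31.6228
d((11, 7), (-23, -11)) = 38.4708
d((11, 7), (28, -18)) = 30.2324
d((11, 7), (4, 13)) = 9.2195
d((11, 7), (-23, 24)) = 38.0132
d((11, 7), (-2, 19)) = 17.6918
d((11, 7), (-15, -25)) = 41.2311
d((-17, -11), (11, 8)) = 33.8378
d((-17, -11), (1, -23)) = 21.6333
d((-17, -11), (-23, -11)) = 6.0
d((-17, -11), (28, -18)) = 45.5412
d((-17, -11), (4, 13)) = 31.8904
d((-17, -11), (-23, 24)) = 35.5106
d((-17, -11), (-2, 19)) = 33.541
d((-17, -11), (-15, -25)) = 14.1421
d((11, 8), (1, -23)) = 32.573
d((11, 8), (-23, -11)) = 38.9487
d((11, 8), (28, -18)) = 31.0644
d((11, 8), (4, 13)) = 8.6023
d((11, 8), (-23, 24)) = 37.5766
d((11, 8), (-2, 19)) = 17.0294
d((11, 8), (-15, -25)) = 42.0119
d((1, -23), (-23, -11)) = 26.8328
d((1, -23), (28, -18)) = 27.4591
d((1, -23), (4, 13)) = 36.1248
d((1, -23), (-23, 24)) = 52.7731
d((1, -23), (-2, 19)) = 42.107
d((1, -23), (-15, -25)) = 16.1245
d((-23, -11), (28, -18)) = 51.4782
d((-23, -11), (4, 13)) = 36.1248
d((-23, -11), (-23, 24)) = 35.0
d((-23, -11), (-2, 19)) = 36.6197
d((-23, -11), (-15, -25)) = 16.1245
d((28, -18), (4, 13)) = 39.2046
d((28, -18), (-23, 24)) = 66.0681
d((28, -18), (-2, 19)) = 47.634
d((28, -18), (-15, -25)) = 43.566
d((4, 13), (-23, 24)) = 29.1548
d((4, 13), (-2, 19)) = 8.4853
d((4, 13), (-15, -25)) = 42.4853
d((-23, 24), (-2, 19)) = 21.587
d((-23, 24), (-15, -25)) = 49.6488
d((-2, 19), (-15, -25)) = 45.8803

Closest pair: (11, 7) and (11, 8) with distance 1.0

The closest pair is (11, 7) and (11, 8) with Euclidean distance 1.0. For 10 points, brute-force pairwise comparison is shown above. For large n, the divide-and-conquer algorithm (sort by x, recurse on halves, check the dividing strip) achieves O(n log n).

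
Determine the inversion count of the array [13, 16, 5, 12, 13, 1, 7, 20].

Finding inversions in [13, 16, 5, 12, 13, 1, 7, 20]:

(0, 2): arr[0]=13 > arr[2]=5
(0, 3): arr[0]=13 > arr[3]=12
(0, 5): arr[0]=13 > arr[5]=1
(0, 6): arr[0]=13 > arr[6]=7
(1, 2): arr[1]=16 > arr[2]=5
(1, 3): arr[1]=16 > arr[3]=12
(1, 4): arr[1]=16 > arr[4]=13
(1, 5): arr[1]=16 > arr[5]=1
(1, 6): arr[1]=16 > arr[6]=7
(2, 5): arr[2]=5 > arr[5]=1
(3, 5): arr[3]=12 > arr[5]=1
(3, 6): arr[3]=12 > arr[6]=7
(4, 5): arr[4]=13 > arr[5]=1
(4, 6): arr[4]=13 > arr[6]=7

Total inversions: 14

The array has 14 inversion(s): (0,2), (0,3), (0,5), (0,6), (1,2), (1,3), (1,4), (1,5), (1,6), (2,5), (3,5), (3,6), (4,5), (4,6). Each pair (i,j) satisfies i < j and arr[i] > arr[j].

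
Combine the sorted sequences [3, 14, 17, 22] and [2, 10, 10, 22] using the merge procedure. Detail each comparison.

Merging process:

Compare 3 vs 2: take 2 from right. Merged: [2]
Compare 3 vs 10: take 3 from left. Merged: [2, 3]
Compare 14 vs 10: take 10 from right. Merged: [2, 3, 10]
Compare 14 vs 10: take 10 from right. Merged: [2, 3, 10, 10]
Compare 14 vs 22: take 14 from left. Merged: [2, 3, 10, 10, 14]
Compare 17 vs 22: take 17 from left. Merged: [2, 3, 10, 10, 14, 17]
Compare 22 vs 22: take 22 from left. Merged: [2, 3, 10, 10, 14, 17, 22]
Append remaining from right: [22]. Merged: [2, 3, 10, 10, 14, 17, 22, 22]

Final merged array: [2, 3, 10, 10, 14, 17, 22, 22]
Total comparisons: 7

The merged array is [2, 3, 10, 10, 14, 17, 22, 22], requiring 7 comparisons. The merge step runs in O(n) time where n is the total number of elements.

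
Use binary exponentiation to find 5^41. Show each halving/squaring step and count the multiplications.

Computing 5^41 by squaring (build up from 5^1; each line after the first costs one multiplication):

5^1 = 5
5^2 = (5^1)^2 = 5^2 = 25
5^4 = (5^2)^2 = 25^2 = 625
5^5 = 5 * 5^4 = 5 * 625 = 3125
5^10 = (5^5)^2 = 3125^2 = 9765625
5^20 = (5^10)^2 = 9765625^2 = 95367431640625
5^40 = (5^20)^2 = 95367431640625^2 = 9094947017729282379150390625
5^41 = 5 * 5^40 = 5 * 9094947017729282379150390625 = 45474735088646411895751953125

Result: 45474735088646411895751953125
Multiplications needed: 7 (7 lines after 5^1)

5^41 = 45474735088646411895751953125. Using exponentiation by squaring, this requires 7 multiplications. The key idea: if the exponent is even, square the half-power; if odd, multiply by the base once.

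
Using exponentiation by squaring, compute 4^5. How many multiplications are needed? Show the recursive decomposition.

Computing 4^5 by squaring (build up from 4^1; each line after the first costs one multiplication):

4^1 = 4
4^2 = (4^1)^2 = 4^2 = 16
4^4 = (4^2)^2 = 16^2 = 256
4^5 = 4 * 4^4 = 4 * 256 = 1024

Result: 1024
Multiplications needed: 3 (3 lines after 4^1)

4^5 = 1024. Using exponentiation by squaring, this requires 3 multiplications. The key idea: if the exponent is even, square the half-power; if odd, multiply by the base once.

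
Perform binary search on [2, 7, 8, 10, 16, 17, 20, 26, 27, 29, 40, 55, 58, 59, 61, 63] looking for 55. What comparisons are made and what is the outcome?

Binary search for 55 in [2, 7, 8, 10, 16, 17, 20, 26, 27, 29, 40, 55, 58, 59, 61, 63]:

lo=0, hi=15, mid=7, arr[mid]=26 -> 26 < 55, search right half
lo=8, hi=15, mid=11, arr[mid]=55 -> Found target at index 11!

Binary search finds 55 at index 11 after 2 comparisons. The search repeatedly halves the search space by comparing with the middle element.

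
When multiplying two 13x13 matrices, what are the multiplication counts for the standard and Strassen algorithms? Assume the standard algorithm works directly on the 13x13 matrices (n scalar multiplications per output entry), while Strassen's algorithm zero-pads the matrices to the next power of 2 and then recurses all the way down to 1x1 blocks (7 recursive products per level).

Matrix multiplication for 13x13 matrices:

Strassen's algorithm requires power-of-2 dimensions. Pad 13x13 to 16x16 (next power of 2).

Standard algorithm: 13^3 = 2197 multiplications
Strassen's algorithm: 7^(log2(16)) = 7^4 = 2401 multiplications
Difference: 2197 - 2401 = -204 (Strassen uses MORE here due to padding overhead — for small or just-over-power-of-2 n, padding can outweigh the per-level savings)

Standard: 2197 multiplications (13^3). Strassen: 2401 multiplications (7^4, after padding to 16x16). Strassen reduces 8 recursive multiplications to 7 at each level.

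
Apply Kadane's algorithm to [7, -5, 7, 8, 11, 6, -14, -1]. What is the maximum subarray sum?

Using Kadane's algorithm on [7, -5, 7, 8, 11, 6, -14, -1]:

Scanning through the array:
Position 1 (value -5): max_ending_here = 2, max_so_far = 7
Position 2 (value 7): max_ending_here = 9, max_so_far = 9
Position 3 (value 8): max_ending_here = 17, max_so_far = 17
Position 4 (value 11): max_ending_here = 28, max_so_far = 28
Position 5 (value 6): max_ending_here = 34, max_so_far = 34
Position 6 (value -14): max_ending_here = 20, max_so_far = 34
Position 7 (value -1): max_ending_here = 19, max_so_far = 34

Maximum subarray: [7, -5, 7, 8, 11, 6]
Maximum sum: 34

The maximum subarray is [7, -5, 7, 8, 11, 6] with sum 34. This subarray runs from index 0 to index 5.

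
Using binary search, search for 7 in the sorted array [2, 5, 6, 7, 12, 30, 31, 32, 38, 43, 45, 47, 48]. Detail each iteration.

Binary search for 7 in [2, 5, 6, 7, 12, 30, 31, 32, 38, 43, 45, 47, 48]:

lo=0, hi=12, mid=6, arr[mid]=31 -> 31 > 7, search left half
lo=0, hi=5, mid=2, arr[mid]=6 -> 6 < 7, search right half
lo=3, hi=5, mid=4, arr[mid]=12 -> 12 > 7, search left half
lo=3, hi=3, mid=3, arr[mid]=7 -> Found target at index 3!

Binary search finds 7 at index 3 after 4 comparisons. The search repeatedly halves the search space by comparing with the middle element.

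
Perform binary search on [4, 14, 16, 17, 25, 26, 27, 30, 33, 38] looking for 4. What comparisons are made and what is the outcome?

Binary search for 4 in [4, 14, 16, 17, 25, 26, 27, 30, 33, 38]:

lo=0, hi=9, mid=4, arr[mid]=25 -> 25 > 4, search left half
lo=0, hi=3, mid=1, arr[mid]=14 -> 14 > 4, search left half
lo=0, hi=0, mid=0, arr[mid]=4 -> Found target at index 0!

Binary search finds 4 at index 0 after 3 comparisons. The search repeatedly halves the search space by comparing with the middle element.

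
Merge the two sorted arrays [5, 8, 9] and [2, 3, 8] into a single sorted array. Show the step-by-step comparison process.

Merging process:

Compare 5 vs 2: take 2 from right. Merged: [2]
Compare 5 vs 3: take 3 from right. Merged: [2, 3]
Compare 5 vs 8: take 5 from left. Merged: [2, 3, 5]
Compare 8 vs 8: take 8 from left. Merged: [2, 3, 5, 8]
Compare 9 vs 8: take 8 from right. Merged: [2, 3, 5, 8, 8]
Append remaining from left: [9]. Merged: [2, 3, 5, 8, 8, 9]

Final merged array: [2, 3, 5, 8, 8, 9]
Total comparisons: 5

The merged array is [2, 3, 5, 8, 8, 9], requiring 5 comparisons. The merge step runs in O(n) time where n is the total number of elements.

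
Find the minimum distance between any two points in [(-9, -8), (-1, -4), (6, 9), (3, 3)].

Computing all pairwise distances among 4 points:

d((-9, -8), (-1, -4)) = 8.9443
d((-9, -8), (6, 9)) = 22.6716
d((-9, -8), (3, 3)) = 16.2788
d((-1, -4), (6, 9)) = 14.7648
d((-1, -4), (3, 3)) = 8.0623
d((6, 9), (3, 3)) = 6.7082 <-- minimum

Closest pair: (6, 9) and (3, 3) with distance 6.7082

The closest pair is (6, 9) and (3, 3) with Euclidean distance 6.7082. For 4 points, brute-force pairwise comparison is shown above. For large n, the divide-and-conquer algorithm (sort by x, recurse on halves, check the dividing strip) achieves O(n log n).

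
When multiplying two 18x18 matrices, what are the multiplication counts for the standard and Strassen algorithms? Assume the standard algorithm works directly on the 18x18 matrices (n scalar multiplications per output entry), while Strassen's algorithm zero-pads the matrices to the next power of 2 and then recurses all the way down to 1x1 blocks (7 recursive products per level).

Matrix multiplication for 18x18 matrices:

Strassen's algorithm requires power-of-2 dimensions. Pad 18x18 to 32x32 (next power of 2).

Standard algorithm: 18^3 = 5832 multiplications
Strassen's algorithm: 7^(log2(32)) = 7^5 = 16807 multiplications
Difference: 5832 - 16807 = -10975 (Strassen uses MORE here due to padding overhead — for small or just-over-power-of-2 n, padding can outweigh the per-level savings)

Standard: 5832 multiplications (18^3). Strassen: 16807 multiplications (7^5, after padding to 32x32). Strassen reduces 8 recursive multiplications to 7 at each level.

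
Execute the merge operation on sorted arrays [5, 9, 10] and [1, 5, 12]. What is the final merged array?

Merging process:

Compare 5 vs 1: take 1 from right. Merged: [1]
Compare 5 vs 5: take 5 from left. Merged: [1, 5]
Compare 9 vs 5: take 5 from right. Merged: [1, 5, 5]
Compare 9 vs 12: take 9 from left. Merged: [1, 5, 5, 9]
Compare 10 vs 12: take 10 from left. Merged: [1, 5, 5, 9, 10]
Append remaining from right: [12]. Merged: [1, 5, 5, 9, 10, 12]

Final merged array: [1, 5, 5, 9, 10, 12]
Total comparisons: 5

The merged array is [1, 5, 5, 9, 10, 12], requiring 5 comparisons. The merge step runs in O(n) time where n is the total number of elements.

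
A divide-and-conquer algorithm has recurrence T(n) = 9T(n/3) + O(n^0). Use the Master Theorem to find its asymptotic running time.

Master Theorem for T(n) = 9T(n/3) + O(n^0):

a = 9, b = 3, c = 0
log_b(a) = log_3(9) = 2.0000

Case 1: c = 0 < log_3(9) = 2.0000
T(n) = O(n^(log_3 9)) = O(n^2)

For T(n) = 9T(n/3) + O(n^0): log_3(9) = 2.0000. This is Case 1 of the Master Theorem (c < log_b(a), work dominated by leaves), giving O(n^2).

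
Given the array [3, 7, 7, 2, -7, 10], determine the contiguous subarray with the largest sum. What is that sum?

Using Kadane's algorithm on [3, 7, 7, 2, -7, 10]:

Scanning through the array:
Position 1 (value 7): max_ending_here = 10, max_so_far = 10
Position 2 (value 7): max_ending_here = 17, max_so_far = 17
Position 3 (value 2): max_ending_here = 19, max_so_far = 19
Position 4 (value -7): max_ending_here = 12, max_so_far = 19
Position 5 (value 10): max_ending_here = 22, max_so_far = 22

Maximum subarray: [3, 7, 7, 2, -7, 10]
Maximum sum: 22

The maximum subarray is [3, 7, 7, 2, -7, 10] with sum 22. This subarray runs from index 0 to index 5.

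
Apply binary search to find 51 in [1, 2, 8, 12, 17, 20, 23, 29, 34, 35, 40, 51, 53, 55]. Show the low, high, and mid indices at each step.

Binary search for 51 in [1, 2, 8, 12, 17, 20, 23, 29, 34, 35, 40, 51, 53, 55]:

lo=0, hi=13, mid=6, arr[mid]=23 -> 23 < 51, search right half
lo=7, hi=13, mid=10, arr[mid]=40 -> 40 < 51, search right half
lo=11, hi=13, mid=12, arr[mid]=53 -> 53 > 51, search left half
lo=11, hi=11, mid=11, arr[mid]=51 -> Found target at index 11!

Binary search finds 51 at index 11 after 4 comparisons. The search repeatedly halves the search space by comparing with the middle element.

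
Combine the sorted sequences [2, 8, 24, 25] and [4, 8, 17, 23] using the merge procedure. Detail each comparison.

Merging process:

Compare 2 vs 4: take 2 from left. Merged: [2]
Compare 8 vs 4: take 4 from right. Merged: [2, 4]
Compare 8 vs 8: take 8 from left. Merged: [2, 4, 8]
Compare 24 vs 8: take 8 from right. Merged: [2, 4, 8, 8]
Compare 24 vs 17: take 17 from right. Merged: [2, 4, 8, 8, 17]
Compare 24 vs 23: take 23 from right. Merged: [2, 4, 8, 8, 17, 23]
Append remaining from left: [24, 25]. Merged: [2, 4, 8, 8, 17, 23, 24, 25]

Final merged array: [2, 4, 8, 8, 17, 23, 24, 25]
Total comparisons: 6

The merged array is [2, 4, 8, 8, 17, 23, 24, 25], requiring 6 comparisons. The merge step runs in O(n) time where n is the total number of elements.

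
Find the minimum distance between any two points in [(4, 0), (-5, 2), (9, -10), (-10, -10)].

Computing all pairwise distances among 4 points:

d((4, 0), (-5, 2)) = 9.2195 <-- minimum
d((4, 0), (9, -10)) = 11.1803
d((4, 0), (-10, -10)) = 17.2047
d((-5, 2), (9, -10)) = 18.4391
d((-5, 2), (-10, -10)) = 13.0
d((9, -10), (-10, -10)) = 19.0

Closest pair: (4, 0) and (-5, 2) with distance 9.2195

The closest pair is (4, 0) and (-5, 2) with Euclidean distance 9.2195. For 4 points, brute-force pairwise comparison is shown above. For large n, the divide-and-conquer algorithm (sort by x, recurse on halves, check the dividing strip) achieves O(n log n).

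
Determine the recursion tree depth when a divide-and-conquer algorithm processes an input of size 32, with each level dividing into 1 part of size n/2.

For divide and conquer with division factor 2:

Problem sizes at each level:
Level 0: 32
Level 1: 16
Level 2: 8
Level 3: 4
Level 4: 2
Level 5: 1

The root is level 0 and the size-1 base case is level 5 (the tree spans levels 0 through 5, i.e. 6 levels counting the root), so the depth is the number of divisions: log_2(32) = 5

The recursion tree depth is log_2(32) = 5. At each level, the problem size is divided by 2, so it takes 5 divisions to reduce to a base case of size 1. The algorithm makes 1 recursive call at each level.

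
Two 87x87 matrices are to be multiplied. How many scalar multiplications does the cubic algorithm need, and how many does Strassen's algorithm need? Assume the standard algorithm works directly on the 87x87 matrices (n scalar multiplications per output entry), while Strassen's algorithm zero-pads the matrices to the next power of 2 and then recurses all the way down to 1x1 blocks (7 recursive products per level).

Matrix multiplication for 87x87 matrices:

Strassen's algorithm requires power-of-2 dimensions. Pad 87x87 to 128x128 (next power of 2).

Standard algorithm: 87^3 = 658503 multiplications
Strassen's algorithm: 7^(log2(128)) = 7^7 = 823543 multiplications
Difference: 658503 - 823543 = -165040 (Strassen uses MORE here due to padding overhead — for small or just-over-power-of-2 n, padding can outweigh the per-level savings)

Standard: 658503 multiplications (87^3). Strassen: 823543 multiplications (7^7, after padding to 128x128). Strassen reduces 8 recursive multiplications to 7 at each level.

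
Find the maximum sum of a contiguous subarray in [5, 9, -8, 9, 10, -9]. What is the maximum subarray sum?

Using Kadane's algorithm on [5, 9, -8, 9, 10, -9]:

Scanning through the array:
Position 1 (value 9): max_ending_here = 14, max_so_far = 14
Position 2 (value -8): max_ending_here = 6, max_so_far = 14
Position 3 (value 9): max_ending_here = 15, max_so_far = 15
Position 4 (value 10): max_ending_here = 25, max_so_far = 25
Position 5 (value -9): max_ending_here = 16, max_so_far = 25

Maximum subarray: [5, 9, -8, 9, 10]
Maximum sum: 25

The maximum subarray is [5, 9, -8, 9, 10] with sum 25. This subarray runs from index 0 to index 4.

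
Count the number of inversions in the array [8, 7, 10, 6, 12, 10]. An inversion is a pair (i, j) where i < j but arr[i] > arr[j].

Finding inversions in [8, 7, 10, 6, 12, 10]:

(0, 1): arr[0]=8 > arr[1]=7
(0, 3): arr[0]=8 > arr[3]=6
(1, 3): arr[1]=7 > arr[3]=6
(2, 3): arr[2]=10 > arr[3]=6
(4, 5): arr[4]=12 > arr[5]=10

Total inversions: 5

The array has 5 inversion(s): (0,1), (0,3), (1,3), (2,3), (4,5). Each pair (i,j) satisfies i < j and arr[i] > arr[j].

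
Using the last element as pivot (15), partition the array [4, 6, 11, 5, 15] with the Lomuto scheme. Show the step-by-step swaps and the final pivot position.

Lomuto partition with pivot = 15:

Initial array: [4, 6, 11, 5, 15]

arr[0]=4 <= 15: swap with position 0, array becomes [4, 6, 11, 5, 15]
arr[1]=6 <= 15: swap with position 1, array becomes [4, 6, 11, 5, 15]
arr[2]=11 <= 15: swap with position 2, array becomes [4, 6, 11, 5, 15]
arr[3]=5 <= 15: swap with position 3, array becomes [4, 6, 11, 5, 15]

Place pivot at position 4: [4, 6, 11, 5, 15]
Pivot position: 4

After partitioning with pivot 15, the array becomes [4, 6, 11, 5, 15]. The pivot is placed at index 4. All elements to the left of the pivot are <= 15, and all elements to the right are > 15.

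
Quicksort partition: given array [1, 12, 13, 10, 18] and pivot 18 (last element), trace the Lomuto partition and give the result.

Lomuto partition with pivot = 18:

Initial array: [1, 12, 13, 10, 18]

arr[0]=1 <= 18: swap with position 0, array becomes [1, 12, 13, 10, 18]
arr[1]=12 <= 18: swap with position 1, array becomes [1, 12, 13, 10, 18]
arr[2]=13 <= 18: swap with position 2, array becomes [1, 12, 13, 10, 18]
arr[3]=10 <= 18: swap with position 3, array becomes [1, 12, 13, 10, 18]

Place pivot at position 4: [1, 12, 13, 10, 18]
Pivot position: 4

After partitioning with pivot 18, the array becomes [1, 12, 13, 10, 18]. The pivot is placed at index 4. All elements to the left of the pivot are <= 18, and all elements to the right are > 18.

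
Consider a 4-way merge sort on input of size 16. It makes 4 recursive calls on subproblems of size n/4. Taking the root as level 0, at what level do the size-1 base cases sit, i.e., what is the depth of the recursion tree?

For divide and conquer with division factor 4:

Problem sizes at each level:
Level 0: 16
Level 1: 4
Level 2: 1

The root is level 0 and the size-1 base case is level 2 (the tree spans levels 0 through 2, i.e. 3 levels counting the root), so the depth is the number of divisions: log_4(16) = 2

The recursion tree depth is log_4(16) = 2. At each level, the problem size is divided by 4, so it takes 2 divisions to reduce to a base case of size 1. The algorithm makes 4 recursive calls at each level.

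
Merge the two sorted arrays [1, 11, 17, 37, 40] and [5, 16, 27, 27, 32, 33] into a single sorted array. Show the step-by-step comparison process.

Merging process:

Compare 1 vs 5: take 1 from left. Merged: [1]
Compare 11 vs 5: take 5 from right. Merged: [1, 5]
Compare 11 vs 16: take 11 from left. Merged: [1, 5, 11]
Compare 17 vs 16: take 16 from right. Merged: [1, 5, 11, 16]
Compare 17 vs 27: take 17 from left. Merged: [1, 5, 11, 16, 17]
Compare 37 vs 27: take 27 from right. Merged: [1, 5, 11, 16, 17, 27]
Compare 37 vs 27: take 27 from right. Merged: [1, 5, 11, 16, 17, 27, 27]
Compare 37 vs 32: take 32 from right. Merged: [1, 5, 11, 16, 17, 27, 27, 32]
Compare 37 vs 33: take 33 from right. Merged: [1, 5, 11, 16, 17, 27, 27, 32, 33]
Append remaining from left: [37, 40]. Merged: [1, 5, 11, 16, 17, 27, 27, 32, 33, 37, 40]

Final merged array: [1, 5, 11, 16, 17, 27, 27, 32, 33, 37, 40]
Total comparisons: 9

The merged array is [1, 5, 11, 16, 17, 27, 27, 32, 33, 37, 40], requiring 9 comparisons. The merge step runs in O(n) time where n is the total number of elements.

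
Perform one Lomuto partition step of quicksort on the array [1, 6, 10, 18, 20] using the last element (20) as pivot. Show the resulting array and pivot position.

Lomuto partition with pivot = 20:

Initial array: [1, 6, 10, 18, 20]

arr[0]=1 <= 20: swap with position 0, array becomes [1, 6, 10, 18, 20]
arr[1]=6 <= 20: swap with position 1, array becomes [1, 6, 10, 18, 20]
arr[2]=10 <= 20: swap with position 2, array becomes [1, 6, 10, 18, 20]
arr[3]=18 <= 20: swap with position 3, array becomes [1, 6, 10, 18, 20]

Place pivot at position 4: [1, 6, 10, 18, 20]
Pivot position: 4

After partitioning with pivot 20, the array becomes [1, 6, 10, 18, 20]. The pivot is placed at index 4. All elements to the left of the pivot are <= 20, and all elements to the right are > 20.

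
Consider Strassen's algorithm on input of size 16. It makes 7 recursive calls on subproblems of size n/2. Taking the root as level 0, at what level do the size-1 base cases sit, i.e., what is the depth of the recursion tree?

For divide and conquer with division factor 2:

Problem sizes at each level:
Level 0: 16
Level 1: 8
Level 2: 4
Level 3: 2
Level 4: 1

The root is level 0 and the size-1 base case is level 4 (the tree spans levels 0 through 4, i.e. 5 levels counting the root), so the depth is the number of divisions: log_2(16) = 4

The recursion tree depth is log_2(16) = 4. At each level, the problem size is divided by 2, so it takes 4 divisions to reduce to a base case of size 1. The algorithm makes 7 recursive calls at each level.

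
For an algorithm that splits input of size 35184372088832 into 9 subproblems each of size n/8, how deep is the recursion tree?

For divide and conquer with division factor 8:

Problem sizes at each level:
Level 0: 35184372088832
Level 1: 4398046511104
Level 2: 549755813888
Level 3: 68719476736
Level 4: 8589934592
Level 5: 1073741824
Level 6: 134217728
Level 7: 16777216
Level 8: 2097152
Level 9: 262144
Level 10: 32768
Level 11: 4096
Level 12: 512
Level 13: 64
Level 14: 8
Level 15: 1

The root is level 0 and the size-1 base case is level 15 (the tree spans levels 0 through 15, i.e. 16 levels counting the root), so the depth is the number of divisions: log_8(35184372088832) = 15

The recursion tree depth is log_8(35184372088832) = 15. At each level, the problem size is divided by 8, so it takes 15 divisions to reduce to a base case of size 1. The algorithm makes 9 recursive calls at each level.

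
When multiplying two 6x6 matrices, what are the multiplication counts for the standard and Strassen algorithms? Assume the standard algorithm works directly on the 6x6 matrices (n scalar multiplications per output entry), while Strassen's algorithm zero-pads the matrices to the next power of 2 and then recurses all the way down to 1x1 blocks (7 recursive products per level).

Matrix multiplication for 6x6 matrices:

Strassen's algorithm requires power-of-2 dimensions. Pad 6x6 to 8x8 (next power of 2).

Standard algorithm: 6^3 = 216 multiplications
Strassen's algorithm: 7^(log2(8)) = 7^3 = 343 multiplications
Difference: 216 - 343 = -127 (Strassen uses MORE here due to padding overhead — for small or just-over-power-of-2 n, padding can outweigh the per-level savings)

Standard: 216 multiplications (6^3). Strassen: 343 multiplications (7^3, after padding to 8x8). Strassen reduces 8 recursive multiplications to 7 at each level.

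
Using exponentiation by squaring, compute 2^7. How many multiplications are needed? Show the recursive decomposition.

Computing 2^7 by squaring (build up from 2^1; each line after the first costs one multiplication):

2^1 = 2
2^2 = (2^1)^2 = 2^2 = 4
2^3 = 2 * 2^2 = 2 * 4 = 8
2^6 = (2^3)^2 = 8^2 = 64
2^7 = 2 * 2^6 = 2 * 64 = 128

Result: 128
Multiplications needed: 4 (4 lines after 2^1)

2^7 = 128. Using exponentiation by squaring, this requires 4 multiplications. The key idea: if the exponent is even, square the half-power; if odd, multiply by the base once.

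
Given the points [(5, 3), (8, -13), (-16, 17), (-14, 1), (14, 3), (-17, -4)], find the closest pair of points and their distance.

Computing all pairwise distances among 6 points:

d((5, 3), (8, -13)) = 16.2788
d((5, 3), (-16, 17)) = 25.2389
d((5, 3), (-14, 1)) = 19.105
d((5, 3), (14, 3)) = 9.0
d((5, 3), (-17, -4)) = 23.0868
d((8, -13), (-16, 17)) = 38.4187
d((8, -13), (-14, 1)) = 26.0768
d((8, -13), (14, 3)) = 17.088
d((8, -13), (-17, -4)) = 26.5707
d((-16, 17), (-14, 1)) = 16.1245
d((-16, 17), (14, 3)) = 33.1059
d((-16, 17), (-17, -4)) = 21.0238
d((-14, 1), (14, 3)) = 28.0713
d((-14, 1), (-17, -4)) = 5.831 <-- minimum
d((14, 3), (-17, -4)) = 31.7805

Closest pair: (-14, 1) and (-17, -4) with distance 5.831

The closest pair is (-14, 1) and (-17, -4) with Euclidean distance 5.831. For 6 points, brute-force pairwise comparison is shown above. For large n, the divide-and-conquer algorithm (sort by x, recurse on halves, check the dividing strip) achieves O(n log n).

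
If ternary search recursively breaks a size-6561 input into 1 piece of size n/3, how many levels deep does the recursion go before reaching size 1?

For divide and conquer with division factor 3:

Problem sizes at each level:
Level 0: 6561
Level 1: 2187
Level 2: 729
Level 3: 243
Level 4: 81
Level 5: 27
Level 6: 9
Level 7: 3
Level 8: 1

The root is level 0 and the size-1 base case is level 8 (the tree spans levels 0 through 8, i.e. 9 levels counting the root), so the depth is the number of divisions: log_3(6561) = 8

The recursion tree depth is log_3(6561) = 8. At each level, the problem size is divided by 3, so it takes 8 divisions to reduce to a base case of size 1. The algorithm makes 1 recursive call at each level.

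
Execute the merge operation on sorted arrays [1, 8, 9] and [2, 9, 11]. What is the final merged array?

Merging process:

Compare 1 vs 2: take 1 from left. Merged: [1]
Compare 8 vs 2: take 2 from right. Merged: [1, 2]
Compare 8 vs 9: take 8 from left. Merged: [1, 2, 8]
Compare 9 vs 9: take 9 from left. Merged: [1, 2, 8, 9]
Append remaining from right: [9, 11]. Merged: [1, 2, 8, 9, 9, 11]

Final merged array: [1, 2, 8, 9, 9, 11]
Total comparisons: 4

The merged array is [1, 2, 8, 9, 9, 11], requiring 4 comparisons. The merge step runs in O(n) time where n is the total number of elements.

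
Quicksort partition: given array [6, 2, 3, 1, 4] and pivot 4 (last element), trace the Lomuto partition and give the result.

Lomuto partition with pivot = 4:

Initial array: [6, 2, 3, 1, 4]

arr[0]=6 > 4: no swap
arr[1]=2 <= 4: swap with position 0, array becomes [2, 6, 3, 1, 4]
arr[2]=3 <= 4: swap with position 1, array becomes [2, 3, 6, 1, 4]
arr[3]=1 <= 4: swap with position 2, array becomes [2, 3, 1, 6, 4]

Place pivot at position 3: [2, 3, 1, 4, 6]
Pivot position: 3

After partitioning with pivot 4, the array becomes [2, 3, 1, 4, 6]. The pivot is placed at index 3. All elements to the left of the pivot are <= 4, and all elements to the right are > 4.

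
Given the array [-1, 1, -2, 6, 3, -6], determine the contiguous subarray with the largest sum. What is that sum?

Using Kadane's algorithm on [-1, 1, -2, 6, 3, -6]:

Scanning through the array:
Position 1 (value 1): max_ending_here = 1, max_so_far = 1
Position 2 (value -2): max_ending_here = -1, max_so_far = 1
Position 3 (value 6): max_ending_here = 6, max_so_far = 6
Position 4 (value 3): max_ending_here = 9, max_so_far = 9
Position 5 (value -6): max_ending_here = 3, max_so_far = 9

Maximum subarray: [6, 3]
Maximum sum: 9

The maximum subarray is [6, 3] with sum 9. This subarray runs from index 3 to index 4.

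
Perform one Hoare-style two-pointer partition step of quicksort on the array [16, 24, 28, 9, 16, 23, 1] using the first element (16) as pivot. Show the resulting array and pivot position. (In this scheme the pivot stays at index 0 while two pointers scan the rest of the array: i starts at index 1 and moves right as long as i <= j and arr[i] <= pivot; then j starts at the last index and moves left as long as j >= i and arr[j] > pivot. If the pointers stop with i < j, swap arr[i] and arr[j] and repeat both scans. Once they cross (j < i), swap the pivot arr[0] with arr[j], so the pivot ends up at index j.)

Hoare-style two-pointer partition with pivot = 16:

Initial array: [16, 24, 28, 9, 16, 23, 1]

Pointers start at i = 1, j = 6.
i stops at index 1 (arr[1]=24 > 16), j stops at index 6 (arr[6]=1 <= 16): swap arr[1] and arr[6], array becomes [16, 1, 28, 9, 16, 23, 24]
i stops at index 2 (arr[2]=28 > 16), j stops at index 4 (arr[4]=16 <= 16): swap arr[2] and arr[4], array becomes [16, 1, 16, 9, 28, 23, 24]
i ends at 4, j ends at 3: the pointers have crossed (j < i), so scanning stops.

Swap pivot arr[0] with arr[3] to place pivot at position 3: [9, 1, 16, 16, 28, 23, 24]
Pivot position: 3

After partitioning with pivot 16, the array becomes [9, 1, 16, 16, 28, 23, 24]. The pivot is placed at index 3. All elements to the left of the pivot are <= 16, and all elements to the right are > 16.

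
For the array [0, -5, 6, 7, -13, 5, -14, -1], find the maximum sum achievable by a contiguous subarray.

Using Kadane's algorithm on [0, -5, 6, 7, -13, 5, -14, -1]:

Scanning through the array:
Position 1 (value -5): max_ending_here = -5, max_so_far = 0
Position 2 (value 6): max_ending_here = 6, max_so_far = 6
Position 3 (value 7): max_ending_here = 13, max_so_far = 13
Position 4 (value -13): max_ending_here = 0, max_so_far = 13
Position 5 (value 5): max_ending_here = 5, max_so_far = 13
Position 6 (value -14): max_ending_here = -9, max_so_far = 13
Position 7 (value -1): max_ending_here = -1, max_so_far = 13

Maximum subarray: [6, 7]
Maximum sum: 13

The maximum subarray is [6, 7] with sum 13. This subarray runs from index 2 to index 3.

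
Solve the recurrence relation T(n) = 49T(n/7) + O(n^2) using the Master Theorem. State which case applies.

Master Theorem for T(n) = 49T(n/7) + O(n^2):

a = 49, b = 7, c = 2
log_b(a) = log_7(49) = 2.0000

Case 2: c = 2 = log_7(49) = 2.0000
T(n) = O(n^2 log n) = O(n^2 log n)

For T(n) = 49T(n/7) + O(n^2): log_7(49) = 2.0000. This is Case 2 of the Master Theorem (c = log_b(a), equal work at all levels), giving O(n^2 log n).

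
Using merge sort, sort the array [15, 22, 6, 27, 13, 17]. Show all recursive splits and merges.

Merge sort trace:

Split: [15, 22, 6, 27, 13, 17] -> [15, 22, 6] and [27, 13, 17]
  Split: [15, 22, 6] -> [15] and [22, 6]
    Split: [22, 6] -> [22] and [6]
    Merge: [22] + [6] -> [6, 22]
  Merge: [15] + [6, 22] -> [6, 15, 22]
  Split: [27, 13, 17] -> [27] and [13, 17]
    Split: [13, 17] -> [13] and [17]
    Merge: [13] + [17] -> [13, 17]
  Merge: [27] + [13, 17] -> [13, 17, 27]
Merge: [6, 15, 22] + [13, 17, 27] -> [6, 13, 15, 17, 22, 27]

Final sorted array: [6, 13, 15, 17, 22, 27]

The merge sort proceeds by recursively splitting the array and merging sorted halves.
After all merges, the sorted array is [6, 13, 15, 17, 22, 27].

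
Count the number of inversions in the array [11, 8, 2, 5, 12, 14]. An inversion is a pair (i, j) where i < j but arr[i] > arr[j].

Finding inversions in [11, 8, 2, 5, 12, 14]:

(0, 1): arr[0]=11 > arr[1]=8
(0, 2): arr[0]=11 > arr[2]=2
(0, 3): arr[0]=11 > arr[3]=5
(1, 2): arr[1]=8 > arr[2]=2
(1, 3): arr[1]=8 > arr[3]=5

Total inversions: 5

The array has 5 inversion(s): (0,1), (0,2), (0,3), (1,2), (1,3). Each pair (i,j) satisfies i < j and arr[i] > arr[j].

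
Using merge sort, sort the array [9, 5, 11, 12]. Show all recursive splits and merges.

Merge sort trace:

Split: [9, 5, 11, 12] -> [9, 5] and [11, 12]
  Split: [9, 5] -> [9] and [5]
  Merge: [9] + [5] -> [5, 9]
  Split: [11, 12] -> [11] and [12]
  Merge: [11] + [12] -> [11, 12]
Merge: [5, 9] + [11, 12] -> [5, 9, 11, 12]

Final sorted array: [5, 9, 11, 12]

The merge sort proceeds by recursively splitting the array and merging sorted halves.
After all merges, the sorted array is [5, 9, 11, 12].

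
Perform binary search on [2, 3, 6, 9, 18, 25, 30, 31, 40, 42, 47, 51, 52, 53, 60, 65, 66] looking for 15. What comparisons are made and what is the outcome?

Binary search for 15 in [2, 3, 6, 9, 18, 25, 30, 31, 40, 42, 47, 51, 52, 53, 60, 65, 66]:

lo=0, hi=16, mid=8, arr[mid]=40 -> 40 > 15, search left half
lo=0, hi=7, mid=3, arr[mid]=9 -> 9 < 15, search right half
lo=4, hi=7, mid=5, arr[mid]=25 -> 25 > 15, search left half
lo=4, hi=4, mid=4, arr[mid]=18 -> 18 > 15, search left half
lo=4 > hi=3, target 15 not found

Binary search determines that 15 is not in the array after 4 comparisons. The search space was exhausted without finding the target.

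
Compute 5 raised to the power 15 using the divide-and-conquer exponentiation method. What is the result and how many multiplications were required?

Computing 5^15 by squaring (build up from 5^1; each line after the first costs one multiplication):

5^1 = 5
5^2 = (5^1)^2 = 5^2 = 25
5^3 = 5 * 5^2 = 5 * 25 = 125
5^6 = (5^3)^2 = 125^2 = 15625
5^7 = 5 * 5^6 = 5 * 15625 = 78125
5^14 = (5^7)^2 = 78125^2 = 6103515625
5^15 = 5 * 5^14 = 5 * 6103515625 = 30517578125

Result: 30517578125
Multiplications needed: 6 (6 lines after 5^1)

5^15 = 30517578125. Using exponentiation by squaring, this requires 6 multiplications. The key idea: if the exponent is even, square the half-power; if odd, multiply by the base once.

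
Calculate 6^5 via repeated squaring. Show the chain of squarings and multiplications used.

Computing 6^5 by squaring (build up from 6^1; each line after the first costs one multiplication):

6^1 = 6
6^2 = (6^1)^2 = 6^2 = 36
6^4 = (6^2)^2 = 36^2 = 1296
6^5 = 6 * 6^4 = 6 * 1296 = 7776

Result: 7776
Multiplications needed: 3 (3 lines after 6^1)

6^5 = 7776. Using exponentiation by squaring, this requires 3 multiplications. The key idea: if the exponent is even, square the half-power; if odd, multiply by the base once.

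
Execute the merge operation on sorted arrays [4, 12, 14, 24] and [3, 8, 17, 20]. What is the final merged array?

Merging process:

Compare 4 vs 3: take 3 from right. Merged: [3]
Compare 4 vs 8: take 4 from left. Merged: [3, 4]
Compare 12 vs 8: take 8 from right. Merged: [3, 4, 8]
Compare 12 vs 17: take 12 from left. Merged: [3, 4, 8, 12]
Compare 14 vs 17: take 14 from left. Merged: [3, 4, 8, 12, 14]
Compare 24 vs 17: take 17 from right. Merged: [3, 4, 8, 12, 14, 17]
Compare 24 vs 20: take 20 from right. Merged: [3, 4, 8, 12, 14, 17, 20]
Append remaining from left: [24]. Merged: [3, 4, 8, 12, 14, 17, 20, 24]

Final merged array: [3, 4, 8, 12, 14, 17, 20, 24]
Total comparisons: 7

The merged array is [3, 4, 8, 12, 14, 17, 20, 24], requiring 7 comparisons. The merge step runs in O(n) time where n is the total number of elements.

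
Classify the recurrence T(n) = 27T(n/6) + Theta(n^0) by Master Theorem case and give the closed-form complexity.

Master Theorem for T(n) = 27T(n/6) + O(n^0):

a = 27, b = 6, c = 0
log_b(a) = log_6(27) = 1.8394

Case 1: c = 0 < log_6(27) = 1.8394
T(n) = O(n^(log_6 27))

For T(n) = 27T(n/6) + O(n^0): log_6(27) = 1.8394. This is Case 1 of the Master Theorem (c < log_b(a), work dominated by leaves), giving O(n^(log_6 27)).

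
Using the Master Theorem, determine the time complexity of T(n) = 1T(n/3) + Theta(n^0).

Master Theorem for T(n) = 1T(n/3) + O(n^0):

a = 1, b = 3, c = 0
log_b(a) = log_3(1) = 0.0000

Case 2: c = 0 = log_3(1) = 0.0000
T(n) = O(n^0 log n) = O(log n)

For T(n) = 1T(n/3) + O(n^0): log_3(1) = 0.0000. This is Case 2 of the Master Theorem (c = log_b(a), equal work at all levels), giving O(log n).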